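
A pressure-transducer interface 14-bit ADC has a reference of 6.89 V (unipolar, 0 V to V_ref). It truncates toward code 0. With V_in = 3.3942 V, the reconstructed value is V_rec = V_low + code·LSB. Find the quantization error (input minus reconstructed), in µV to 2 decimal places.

One LSB is 6.89 V / 16384 = 420.53 µV.
(V_in − V_low)/LSB = (3.3942 − 0)/0.000420532 = 8071.2007 → code 8071 (floor).
Code 8071 maps back to 0 + 8071×0.000420532 V = 3.3941156 V.
Error = 3.3942 − 3.3941156 = 8.43994e-05 V = 84.40 µV.

84.40 µV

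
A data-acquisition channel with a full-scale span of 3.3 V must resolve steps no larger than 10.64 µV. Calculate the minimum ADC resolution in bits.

19 bits

Number of steps required ≥ 3.3 V / 10.64 µV = 310150.38.
Need 2^N ≥ 310150.38; 2^18 = 262144, 2^19 = 524288.
Minimum N = 19.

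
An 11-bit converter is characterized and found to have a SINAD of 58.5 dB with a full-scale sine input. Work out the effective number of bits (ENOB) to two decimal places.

9.43 bits

ENOB = (SINAD − 1.76) / 6.02 = (58.5 − 1.76)/6.02 = 9.425.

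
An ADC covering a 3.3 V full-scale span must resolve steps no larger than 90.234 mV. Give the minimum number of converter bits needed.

Number of steps required ≥ 3.3 V / 90.234 mV = 36.57.
Need 2^N ≥ 36.57; 2^5 = 32, 2^6 = 64.
Minimum N = 6.

6 bits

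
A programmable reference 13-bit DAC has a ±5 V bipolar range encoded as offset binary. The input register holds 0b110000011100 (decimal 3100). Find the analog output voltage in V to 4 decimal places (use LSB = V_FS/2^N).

-1.2158 V

LSB = 10 V / 2^13 = 1.221 mV.
Code 0b110000011100 = 3100 decimal.
V_out = (−5) + 3100 × 0.0012207 V = -1.21582 V.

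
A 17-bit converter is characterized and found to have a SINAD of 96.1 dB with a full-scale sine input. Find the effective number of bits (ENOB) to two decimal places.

ENOB = (SINAD − 1.76) / 6.02 = (96.1 − 1.76)/6.02 = 15.671.

15.67 bits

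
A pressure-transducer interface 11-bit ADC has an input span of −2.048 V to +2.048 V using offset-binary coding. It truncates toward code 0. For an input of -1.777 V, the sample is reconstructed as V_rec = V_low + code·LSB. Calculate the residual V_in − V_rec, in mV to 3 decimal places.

Step size: 4.096 V ÷ 2^11 = 2.000 mV.
(-1.777 − (−2.048))/0.002 = 135.5000; ⌊·⌋ gives code 135.
V_rec = (−2.048) + 135·0.002 = -1.778 V.
Error = -1.777 − (−1.778) = 0.001 V = 1.000 mV.

1.000 mV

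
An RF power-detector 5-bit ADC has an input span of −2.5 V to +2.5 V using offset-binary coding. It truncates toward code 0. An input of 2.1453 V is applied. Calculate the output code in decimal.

With 32 levels over 5 V, one step is 156.250 mV.
(V_in − V_low)/LSB = (2.1453 − (−2.5)) / 0.15625 = 29.730.
⌊·⌋(29.730) = 29.

code 29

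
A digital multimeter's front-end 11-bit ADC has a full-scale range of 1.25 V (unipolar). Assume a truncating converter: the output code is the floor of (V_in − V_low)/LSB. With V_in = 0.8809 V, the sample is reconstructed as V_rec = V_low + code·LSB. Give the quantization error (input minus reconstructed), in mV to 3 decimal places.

LSB = 1.25/2^11 = 0.610 mV.
Scaled input = 1443.2666 LSBs, so code = 1443.
Reconstructed: 0.8807373 V.
Error = 0.8809 − 0.8807373 = 0.000162695 V = 0.163 mV.

0.163 mV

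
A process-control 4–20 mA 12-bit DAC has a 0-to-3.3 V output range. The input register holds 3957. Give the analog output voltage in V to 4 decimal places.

LSB = 3.3 V / 2^12 = 0.806 mV.
V_out = 0 + 3957 × 0.000805664 V = 3.18801 V.

3.1880 V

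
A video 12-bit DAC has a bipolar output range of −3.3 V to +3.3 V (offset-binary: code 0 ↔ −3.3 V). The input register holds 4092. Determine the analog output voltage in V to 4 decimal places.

3.2936 V

LSB = 6.6 V / 2^12 = 1.611 mV.
V_out = (−3.3) + 4092 × 0.00161133 V = 3.29355 V.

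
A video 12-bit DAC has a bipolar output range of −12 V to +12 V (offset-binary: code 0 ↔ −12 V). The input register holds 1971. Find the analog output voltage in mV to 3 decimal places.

-451.172 mV

LSB = 24 V / 2^12 = 5.859 mV.
V_out = (−12) + 1971 × 0.00585938 V = -0.451172 V.
= -451.172 mV.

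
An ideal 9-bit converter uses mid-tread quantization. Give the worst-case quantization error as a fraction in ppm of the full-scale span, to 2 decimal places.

Rounding → worst-case error = ½ LSB = V_FS/2^10, so 1e+06/1024 = 976.562 ppm of full scale.

976.56 ppm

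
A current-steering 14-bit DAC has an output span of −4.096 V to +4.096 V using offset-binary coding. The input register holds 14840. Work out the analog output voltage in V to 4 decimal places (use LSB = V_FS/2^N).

3.3240 V

LSB = 8.192 V / 2^14 = 0.500 mV.
V_out = (−4.096) + 14840 × 0.0005 V = 3.324 V.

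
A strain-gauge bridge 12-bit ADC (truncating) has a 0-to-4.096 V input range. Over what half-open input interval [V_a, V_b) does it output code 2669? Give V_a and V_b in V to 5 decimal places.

LSB = 4.096/2^12 = 1.000 mV.
V_a = V_low + 2669·LSB = 2.669 V; V_b = V_low + 2670·LSB = 2.67 V.

[2.66900 V, 2.67000 V)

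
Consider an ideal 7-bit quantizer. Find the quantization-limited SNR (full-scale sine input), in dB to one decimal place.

SNR ≈ 6.02·N + 1.76 dB = 6.02·7 + 1.76 = 43.90 dB.

43.9 dB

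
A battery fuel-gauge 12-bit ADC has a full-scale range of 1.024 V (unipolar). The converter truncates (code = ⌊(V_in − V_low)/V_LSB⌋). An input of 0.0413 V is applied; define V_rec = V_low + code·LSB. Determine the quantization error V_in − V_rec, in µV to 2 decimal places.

Step size: 1.024 V ÷ 2^12 = 250.00 µV.
(0.0413 − 0)/0.00025 = 165.2000; ⌊·⌋ gives code 165.
Code 165 maps back to 0 + 165×0.00025 V = 0.04125 V.
V_in − V_rec = 5e-05 V = 50.00 µV.

50.00 µV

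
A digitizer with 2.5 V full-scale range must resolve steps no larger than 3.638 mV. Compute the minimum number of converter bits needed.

10 bits

Number of steps required ≥ 2.5 V / 3.638 mV = 687.19.
Need 2^N ≥ 687.19; 2^9 = 512, 2^10 = 1024.
Minimum N = 10.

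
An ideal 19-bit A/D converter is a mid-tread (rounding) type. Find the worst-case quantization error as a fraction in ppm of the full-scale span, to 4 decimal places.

Rounding → worst-case error = ½ LSB = V_FS/2^20, so 1e+06/1048576 = 0.953674 ppm of full scale.

0.9537 ppm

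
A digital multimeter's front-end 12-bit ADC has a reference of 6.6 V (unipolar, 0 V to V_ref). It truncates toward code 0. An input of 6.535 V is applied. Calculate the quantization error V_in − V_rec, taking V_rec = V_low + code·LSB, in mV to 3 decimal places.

LSB = 6.6/2^12 = 1.611 mV.
Scaled input = 4055.6606 LSBs, so code = 4055.
Reconstructed: 6.5339355 V.
Error = 6.535 − 6.5339355 = 0.00106445 V = 1.064 mV.

1.064 mV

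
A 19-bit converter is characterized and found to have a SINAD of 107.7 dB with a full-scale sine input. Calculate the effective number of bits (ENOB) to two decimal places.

17.60 bits

ENOB = (SINAD − 1.76) / 6.02 = (107.7 − 1.76)/6.02 = 17.598.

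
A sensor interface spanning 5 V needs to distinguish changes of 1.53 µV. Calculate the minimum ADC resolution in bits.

Number of steps required ≥ 5 V / 1.53 µV = 3267973.86.
Need 2^N ≥ 3267973.86; 2^21 = 2097152, 2^22 = 4194304.
Minimum N = 22.

22 bits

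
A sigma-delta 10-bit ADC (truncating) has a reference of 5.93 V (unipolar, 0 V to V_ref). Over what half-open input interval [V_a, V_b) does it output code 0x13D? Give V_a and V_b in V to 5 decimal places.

[1.83575 V, 1.84154 V)

LSB = 5.93/2^10 = 5.791 mV.
Code 0x13D = 317 decimal.
V_a = V_low + 317·LSB = 1.83575 V; V_b = V_low + 318·LSB = 1.84154 V.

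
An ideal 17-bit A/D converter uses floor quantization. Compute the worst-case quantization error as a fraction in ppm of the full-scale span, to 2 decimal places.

Truncating → worst-case error = 1 LSB = V_FS/2^17, so 1e+06/131072 = 7.62939 ppm of full scale.

7.63 ppm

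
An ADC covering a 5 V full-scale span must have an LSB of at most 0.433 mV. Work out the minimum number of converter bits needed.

Number of steps required ≥ 5 V / 0.433 mV = 11547.34.
Need 2^N ≥ 11547.34; 2^13 = 8192, 2^14 = 16384.
Minimum N = 14.

14 bits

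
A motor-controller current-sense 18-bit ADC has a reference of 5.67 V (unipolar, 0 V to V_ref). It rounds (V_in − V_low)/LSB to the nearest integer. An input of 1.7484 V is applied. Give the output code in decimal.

code 80835

With 262144 levels over 5.67 V, one step is 21.63 µV.
Input sits at 80834.668 steps above V_low.
Round → code 80835.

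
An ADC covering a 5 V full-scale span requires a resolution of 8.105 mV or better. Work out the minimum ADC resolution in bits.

10 bits

Number of steps required ≥ 5 V / 8.105 mV = 616.90.
Need 2^N ≥ 616.90; 2^9 = 512, 2^10 = 1024.
Minimum N = 10.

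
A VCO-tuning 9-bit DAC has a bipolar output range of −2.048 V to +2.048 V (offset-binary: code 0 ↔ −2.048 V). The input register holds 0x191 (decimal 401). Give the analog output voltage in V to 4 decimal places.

LSB = 4.096 V / 2^9 = 8.000 mV.
Code 0x191 = 401 decimal.
V_out = (−2.048) + 401 × 0.008 V = 1.16 V.

1.1600 V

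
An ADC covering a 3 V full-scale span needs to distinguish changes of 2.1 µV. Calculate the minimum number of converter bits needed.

21 bits

Number of steps required ≥ 3 V / 2.1 µV = 1428571.43.
Need 2^N ≥ 1428571.43; 2^20 = 1048576, 2^21 = 2097152.
Minimum N = 21.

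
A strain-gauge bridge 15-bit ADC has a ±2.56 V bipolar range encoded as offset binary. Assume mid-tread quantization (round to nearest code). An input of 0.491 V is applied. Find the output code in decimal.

code 19526

With 32768 levels over 5.12 V, one step is 156.25 µV.
(V_in − V_low)/LSB = (0.491 − (−2.56)) / 0.00015625 = 19526.400.
So the output code is 19526.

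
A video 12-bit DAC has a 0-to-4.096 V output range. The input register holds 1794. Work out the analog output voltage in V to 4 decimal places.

1.7940 V

LSB = 4.096 V / 2^12 = 1.000 mV.
V_out = 0 + 1794 × 0.001 V = 1.794 V.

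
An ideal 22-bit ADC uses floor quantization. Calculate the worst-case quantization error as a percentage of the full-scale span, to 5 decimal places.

0.00002 %

Truncating → worst-case error = 1 LSB = V_FS/2^22, so 100/4194304 = 2.38419e-05 % of full scale.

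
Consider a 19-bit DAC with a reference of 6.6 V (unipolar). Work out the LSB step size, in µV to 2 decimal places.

12.59 µV

Full-scale span = 6.6 V.
LSB = 6.6 / 2^19 = 6.6 / 524288 = 1.25885e-05 V = 12.59 µV.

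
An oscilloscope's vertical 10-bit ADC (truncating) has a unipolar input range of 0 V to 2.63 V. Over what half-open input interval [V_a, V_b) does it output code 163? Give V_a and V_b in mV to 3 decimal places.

LSB = 2.63/2^10 = 2.568 mV.
V_a = V_low + 163·LSB = 0.418643 V; V_b = V_low + 164·LSB = 0.421211 V.

[418.643 mV, 421.211 mV)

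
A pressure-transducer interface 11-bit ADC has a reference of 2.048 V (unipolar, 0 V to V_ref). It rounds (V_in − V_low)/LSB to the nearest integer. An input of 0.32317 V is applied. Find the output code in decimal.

With 2048 levels over 2.048 V, one step is 1.000 mV.
Input sits at 323.170 steps above V_low.
round(323.170) = 323.

code 323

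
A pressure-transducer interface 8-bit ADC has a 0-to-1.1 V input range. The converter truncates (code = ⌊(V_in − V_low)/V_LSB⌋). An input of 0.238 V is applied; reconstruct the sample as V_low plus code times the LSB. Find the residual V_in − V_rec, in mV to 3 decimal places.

One LSB is 1.1 V / 256 = 4.297 mV.
Scaled input = 55.3891 LSBs, so code = 55.
Reconstructed: 0.23632812 V.
Difference: 0.00167187 V → 1.672 mV.

1.672 mV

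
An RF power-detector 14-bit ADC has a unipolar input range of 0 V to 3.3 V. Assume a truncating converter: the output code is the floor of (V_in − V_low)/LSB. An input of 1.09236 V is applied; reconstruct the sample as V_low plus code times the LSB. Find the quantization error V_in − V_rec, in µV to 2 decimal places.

Step size: 3.3 V ÷ 2^14 = 201.42 µV.
(V_in − V_low)/LSB = (1.09236 − 0)/0.000201416 = 5423.4019 → code 5423 (floor).
V_rec = 0 + 5423·0.000201416 = 1.0922791 V.
V_in − V_rec = 8.09473e-05 V = 80.95 µV.

80.95 µV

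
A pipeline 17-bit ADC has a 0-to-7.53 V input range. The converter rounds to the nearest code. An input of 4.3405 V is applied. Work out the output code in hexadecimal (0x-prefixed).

With 131072 levels over 7.53 V, one step is 57.45 µV.
(4.3405 − 0) / 5.74493e-05 = 75553.521 LSBs.
round(75553.521) = 75554.
In hexadecimal (0x-prefixed): 0x12722.

code 0x12722 (decimal 75554)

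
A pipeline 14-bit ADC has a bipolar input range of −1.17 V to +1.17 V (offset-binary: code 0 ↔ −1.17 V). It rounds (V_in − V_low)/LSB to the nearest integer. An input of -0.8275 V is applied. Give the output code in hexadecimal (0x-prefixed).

code 0x95E (decimal 2398)

Full-scale span = 2.34 V; LSB = 2.34/2^14 = 142.82 µV.
Input sits at 2398.085 steps above V_low.
So the output code is 2398.
In hexadecimal (0x-prefixed): 0x95E.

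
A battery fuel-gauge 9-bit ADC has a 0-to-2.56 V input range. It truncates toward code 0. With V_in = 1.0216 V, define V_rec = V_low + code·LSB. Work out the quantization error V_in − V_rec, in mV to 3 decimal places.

1.600 mV

One LSB is 2.56 V / 512 = 5.000 mV.
Scaled input = 204.3200 LSBs, so code = 204.
V_rec = 0 + 204·0.005 = 1.02 V.
Difference: 0.0016 V → 1.600 mV.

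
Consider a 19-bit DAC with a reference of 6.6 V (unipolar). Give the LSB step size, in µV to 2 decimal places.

12.59 µV

Full-scale span = 6.6 V.
LSB = 6.6 / 2^19 = 6.6 / 524288 = 1.25885e-05 V = 12.59 µV.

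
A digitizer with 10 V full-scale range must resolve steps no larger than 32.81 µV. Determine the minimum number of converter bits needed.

19 bits

Number of steps required ≥ 10 V / 32.81 µV = 304785.13.
Need 2^N ≥ 304785.13; 2^18 = 262144, 2^19 = 524288.
Minimum N = 19.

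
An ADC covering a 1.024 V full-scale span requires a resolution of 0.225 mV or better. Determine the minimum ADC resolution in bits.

13 bits

Number of steps required ≥ 1.024 V / 0.225 mV = 4551.11.
Need 2^N ≥ 4551.11; 2^12 = 4096, 2^13 = 8192.
Minimum N = 13.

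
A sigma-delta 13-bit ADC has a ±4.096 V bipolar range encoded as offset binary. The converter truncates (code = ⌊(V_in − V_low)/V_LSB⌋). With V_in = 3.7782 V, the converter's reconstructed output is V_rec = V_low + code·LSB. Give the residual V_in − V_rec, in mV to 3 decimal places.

LSB = 8.192/2^13 = 1.000 mV.
Scaled input = 7874.2000 LSBs, so code = 7874.
Code 7874 maps back to (−4.096) + 7874×0.001 V = 3.778 V.
Difference: 0.0002 V → 0.200 mV.

0.200 mV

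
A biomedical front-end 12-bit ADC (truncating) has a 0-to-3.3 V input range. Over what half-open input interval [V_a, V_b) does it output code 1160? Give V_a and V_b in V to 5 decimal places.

LSB = 3.3/2^12 = 0.806 mV.
V_a = V_low + 1160·LSB = 0.93457 V; V_b = V_low + 1161·LSB = 0.935376 V.

[0.93457 V, 0.93538 V)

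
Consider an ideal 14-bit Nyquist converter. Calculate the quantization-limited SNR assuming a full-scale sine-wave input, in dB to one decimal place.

86.0 dB

SNR ≈ 6.02·N + 1.76 dB = 6.02·14 + 1.76 = 86.04 dB.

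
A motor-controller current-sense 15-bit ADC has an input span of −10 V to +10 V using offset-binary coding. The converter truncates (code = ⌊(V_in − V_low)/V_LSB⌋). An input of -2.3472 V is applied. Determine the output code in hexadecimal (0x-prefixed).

code 0x30FA (decimal 12538)

Full-scale span = 20 V; LSB = 20/2^15 = 0.610 mV.
(-2.3472 − (−10)) / 0.000610352 = 12538.348 LSBs.
⌊·⌋(12538.348) = 12538.
In hexadecimal (0x-prefixed): 0x30FA.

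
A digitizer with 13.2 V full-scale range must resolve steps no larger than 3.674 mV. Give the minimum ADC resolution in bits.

Number of steps required ≥ 13.2 V / 3.674 mV = 3592.81.
Need 2^N ≥ 3592.81; 2^11 = 2048, 2^12 = 4096.
Minimum N = 12.

12 bits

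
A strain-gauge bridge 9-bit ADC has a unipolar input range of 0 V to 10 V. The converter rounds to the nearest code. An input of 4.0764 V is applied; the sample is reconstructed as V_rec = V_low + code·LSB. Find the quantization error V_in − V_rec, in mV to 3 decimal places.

Step size: 10 V ÷ 2^9 = 19.531 mV.
(4.0764 − 0)/0.0195312 = 208.7117; round gives code 209.
Reconstructed: 4.0820312 V.
Error = 4.0764 − 4.0820312 = -0.00563125 V = -5.631 mV.

-5.631 mV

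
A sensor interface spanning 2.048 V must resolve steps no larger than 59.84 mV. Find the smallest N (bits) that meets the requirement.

Number of steps required ≥ 2.048 V / 59.84 mV = 34.22.
Need 2^N ≥ 34.22; 2^5 = 32, 2^6 = 64.
Minimum N = 6.

6 bits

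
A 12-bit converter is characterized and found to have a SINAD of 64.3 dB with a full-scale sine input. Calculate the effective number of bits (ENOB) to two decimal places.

10.39 bits

ENOB = (SINAD − 1.76) / 6.02 = (64.3 − 1.76)/6.02 = 10.389.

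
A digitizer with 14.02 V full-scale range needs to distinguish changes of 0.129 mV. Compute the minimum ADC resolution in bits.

Number of steps required ≥ 14.02 V / 0.129 mV = 108682.17.
Need 2^N ≥ 108682.17; 2^16 = 65536, 2^17 = 131072.
Minimum N = 17.

17 bits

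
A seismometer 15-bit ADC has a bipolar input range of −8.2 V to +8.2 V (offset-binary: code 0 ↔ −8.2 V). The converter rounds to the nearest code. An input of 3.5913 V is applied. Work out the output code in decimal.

code 23560

With 32768 levels over 16.4 V, one step is 0.500 mV.
Input sits at 23559.593 steps above V_low.
Round → code 23560.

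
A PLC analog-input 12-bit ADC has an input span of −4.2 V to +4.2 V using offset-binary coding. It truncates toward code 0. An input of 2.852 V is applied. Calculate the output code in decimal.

LSB = 8.4 V / 4096 = 2.051 mV.
Input sits at 3438.690 steps above V_low.
Floor → code 3438.

code 3438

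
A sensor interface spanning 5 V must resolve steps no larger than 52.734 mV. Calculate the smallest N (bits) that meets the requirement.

Number of steps required ≥ 5 V / 52.734 mV = 94.82.
Need 2^N ≥ 94.82; 2^6 = 64, 2^7 = 128.
Minimum N = 7.

7 bits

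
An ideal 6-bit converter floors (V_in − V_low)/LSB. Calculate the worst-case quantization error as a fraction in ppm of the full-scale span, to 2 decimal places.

Truncating → worst-case error = 1 LSB = V_FS/2^6, so 1e+06/64 = 15625 ppm of full scale.

15625.00 ppm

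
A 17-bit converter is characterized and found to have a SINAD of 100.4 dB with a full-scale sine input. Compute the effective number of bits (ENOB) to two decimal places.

ENOB = (SINAD − 1.76) / 6.02 = (100.4 − 1.76)/6.02 = 16.385.

16.39 bits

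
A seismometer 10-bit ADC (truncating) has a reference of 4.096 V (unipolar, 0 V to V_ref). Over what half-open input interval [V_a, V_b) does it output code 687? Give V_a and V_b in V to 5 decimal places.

[2.74800 V, 2.75200 V)

LSB = 4.096/2^10 = 4.000 mV.
V_a = V_low + 687·LSB = 2.748 V; V_b = V_low + 688·LSB = 2.752 V.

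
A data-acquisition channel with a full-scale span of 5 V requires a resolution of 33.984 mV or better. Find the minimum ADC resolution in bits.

Number of steps required ≥ 5 V / 33.984 mV = 147.13.
Need 2^N ≥ 147.13; 2^7 = 128, 2^8 = 256.
Minimum N = 8.

8 bits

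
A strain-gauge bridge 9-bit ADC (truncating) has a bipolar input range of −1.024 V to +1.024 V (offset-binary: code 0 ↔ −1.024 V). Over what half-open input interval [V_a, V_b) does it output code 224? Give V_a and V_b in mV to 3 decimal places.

LSB = 2.048/2^9 = 4.000 mV.
V_a = V_low + 224·LSB = -0.128 V; V_b = V_low + 225·LSB = -0.124 V.

[-128.000 mV, -124.000 mV)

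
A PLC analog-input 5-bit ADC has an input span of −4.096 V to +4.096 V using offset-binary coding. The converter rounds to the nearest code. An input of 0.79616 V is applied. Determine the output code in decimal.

code 19

LSB = 8.192 V / 32 = 256.000 mV.
(V_in − V_low)/LSB = (0.79616 − (−4.096)) / 0.256 = 19.110.
Round → code 19.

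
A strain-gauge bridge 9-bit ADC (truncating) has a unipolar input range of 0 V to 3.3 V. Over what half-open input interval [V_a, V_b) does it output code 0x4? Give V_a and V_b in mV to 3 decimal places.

[25.781 mV, 32.227 mV)

LSB = 3.3/2^9 = 6.445 mV.
Code 0x4 = 4 decimal.
V_a = V_low + 4·LSB = 0.0257812 V; V_b = V_low + 5·LSB = 0.0322266 V.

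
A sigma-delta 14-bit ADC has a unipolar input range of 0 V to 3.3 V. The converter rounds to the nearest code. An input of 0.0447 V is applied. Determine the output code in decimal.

LSB = 3.3 V / 16384 = 201.42 µV.
(0.0447 − 0) / 0.000201416 = 221.929 LSBs.
So the output code is 222.

code 222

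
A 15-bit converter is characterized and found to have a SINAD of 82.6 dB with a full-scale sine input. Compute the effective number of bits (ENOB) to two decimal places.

13.43 bits

ENOB = (SINAD − 1.76) / 6.02 = (82.6 − 1.76)/6.02 = 13.429.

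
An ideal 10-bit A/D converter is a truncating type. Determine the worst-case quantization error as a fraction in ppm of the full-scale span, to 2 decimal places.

976.56 ppm

Truncating → worst-case error = 1 LSB = V_FS/2^10, so 1e+06/1024 = 976.562 ppm of full scale.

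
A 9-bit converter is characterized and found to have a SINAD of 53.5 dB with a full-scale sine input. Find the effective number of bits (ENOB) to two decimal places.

8.59 bits

ENOB = (SINAD − 1.76) / 6.02 = (53.5 − 1.76)/6.02 = 8.595.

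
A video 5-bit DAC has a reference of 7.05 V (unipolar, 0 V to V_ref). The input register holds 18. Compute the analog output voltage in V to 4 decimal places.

3.9656 V

LSB = 7.05 V / 2^5 = 220.312 mV.
V_out = 0 + 18 × 0.220312 V = 3.96563 V.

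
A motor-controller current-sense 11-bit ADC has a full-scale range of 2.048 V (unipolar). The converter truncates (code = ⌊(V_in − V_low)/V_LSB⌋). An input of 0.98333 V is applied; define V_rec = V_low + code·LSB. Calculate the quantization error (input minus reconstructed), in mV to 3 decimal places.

0.330 mV

One LSB is 2.048 V / 2048 = 1.000 mV.
(V_in − V_low)/LSB = (0.98333 − 0)/0.001 = 983.3300 → code 983 (floor).
Code 983 maps back to 0 + 983×0.001 V = 0.983 V.
Difference: 0.00033 V → 0.330 mV.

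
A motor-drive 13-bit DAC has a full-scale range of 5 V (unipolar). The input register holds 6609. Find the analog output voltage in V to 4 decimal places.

LSB = 5 V / 2^13 = 0.610 mV.
V_out = 0 + 6609 × 0.000610352 V = 4.03381 V.

4.0338 V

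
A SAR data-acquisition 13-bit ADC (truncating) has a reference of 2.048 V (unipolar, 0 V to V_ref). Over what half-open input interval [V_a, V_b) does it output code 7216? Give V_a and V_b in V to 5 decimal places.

[1.80400 V, 1.80425 V)

LSB = 2.048/2^13 = 250.00 µV.
V_a = V_low + 7216·LSB = 1.804 V; V_b = V_low + 7217·LSB = 1.80425 V.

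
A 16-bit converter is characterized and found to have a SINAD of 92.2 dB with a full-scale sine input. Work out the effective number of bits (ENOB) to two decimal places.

ENOB = (SINAD − 1.76) / 6.02 = (92.2 − 1.76)/6.02 = 15.023.

15.02 bits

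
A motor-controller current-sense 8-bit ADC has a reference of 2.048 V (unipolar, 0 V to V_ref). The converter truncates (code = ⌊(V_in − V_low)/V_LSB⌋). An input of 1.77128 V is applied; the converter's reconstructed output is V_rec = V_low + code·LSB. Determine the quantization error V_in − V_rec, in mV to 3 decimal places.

3.280 mV

LSB = 2.048/2^8 = 8.000 mV.
(1.77128 − 0)/0.008 = 221.4100; ⌊·⌋ gives code 221.
Reconstructed: 1.768 V.
V_in − V_rec = 0.00328 V = 3.280 mV.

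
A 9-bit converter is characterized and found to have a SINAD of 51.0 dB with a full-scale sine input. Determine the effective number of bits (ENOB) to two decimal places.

ENOB = (SINAD − 1.76) / 6.02 = (51.0 − 1.76)/6.02 = 8.179.

8.18 bits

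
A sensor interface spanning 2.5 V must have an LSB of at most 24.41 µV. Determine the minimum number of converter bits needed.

17 bits

Number of steps required ≥ 2.5 V / 24.41 µV = 102417.04.
Need 2^N ≥ 102417.04; 2^16 = 65536, 2^17 = 131072.
Minimum N = 17.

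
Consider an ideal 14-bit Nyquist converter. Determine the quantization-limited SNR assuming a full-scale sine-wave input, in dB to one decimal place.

86.0 dB

SNR ≈ 6.02·N + 1.76 dB = 6.02·14 + 1.76 = 86.04 dB.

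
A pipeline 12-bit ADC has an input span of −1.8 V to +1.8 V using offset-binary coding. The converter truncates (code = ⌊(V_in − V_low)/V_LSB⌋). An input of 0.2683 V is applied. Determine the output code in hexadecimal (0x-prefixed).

Full-scale span = 3.6 V; LSB = 3.6/2^12 = 0.879 mV.
Input sits at 2353.266 steps above V_low.
Floor → code 2353.
In hexadecimal (0x-prefixed): 0x931.

code 0x931 (decimal 2353)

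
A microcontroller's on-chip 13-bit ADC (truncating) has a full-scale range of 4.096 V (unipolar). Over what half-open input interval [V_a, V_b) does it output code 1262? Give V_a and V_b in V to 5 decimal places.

[0.63100 V, 0.63150 V)

LSB = 4.096/2^13 = 0.500 mV.
V_a = V_low + 1262·LSB = 0.631 V; V_b = V_low + 1263·LSB = 0.6315 V.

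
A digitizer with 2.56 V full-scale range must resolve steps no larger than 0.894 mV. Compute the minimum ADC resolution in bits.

Number of steps required ≥ 2.56 V / 0.894 mV = 2863.53.
Need 2^N ≥ 2863.53; 2^11 = 2048, 2^12 = 4096.
Minimum N = 12.

12 bits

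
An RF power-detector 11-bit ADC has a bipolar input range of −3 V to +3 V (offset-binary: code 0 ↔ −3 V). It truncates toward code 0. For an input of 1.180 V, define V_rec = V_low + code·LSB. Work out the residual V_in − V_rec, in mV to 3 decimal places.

2.266 mV

One LSB is 6 V / 2048 = 2.930 mV.
Scaled input = 1426.7733 LSBs, so code = 1426.
Reconstructed: 1.1777344 V.
Difference: 0.00226562 V → 2.266 mV.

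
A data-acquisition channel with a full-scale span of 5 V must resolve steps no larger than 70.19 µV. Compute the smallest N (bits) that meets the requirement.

Number of steps required ≥ 5 V / 70.19 µV = 71235.22.
Need 2^N ≥ 71235.22; 2^16 = 65536, 2^17 = 131072.
Minimum N = 17.

17 bits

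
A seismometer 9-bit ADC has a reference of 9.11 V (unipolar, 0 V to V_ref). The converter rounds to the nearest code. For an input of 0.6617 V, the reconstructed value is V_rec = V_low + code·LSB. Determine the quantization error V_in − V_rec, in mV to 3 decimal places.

One LSB is 9.11 V / 512 = 17.793 mV.
(0.6617 − 0)/0.017793 = 37.1888; round gives code 37.
Reconstructed: 0.65833984 V.
V_in − V_rec = 0.00336016 V = 3.360 mV.

3.360 mV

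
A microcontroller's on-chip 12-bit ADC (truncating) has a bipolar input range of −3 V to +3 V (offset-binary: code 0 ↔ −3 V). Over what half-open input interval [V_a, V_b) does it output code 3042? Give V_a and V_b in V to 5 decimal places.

LSB = 6/2^12 = 1.465 mV.
V_a = V_low + 3042·LSB = 1.45605 V; V_b = V_low + 3043·LSB = 1.45752 V.

[1.45605 V, 1.45752 V)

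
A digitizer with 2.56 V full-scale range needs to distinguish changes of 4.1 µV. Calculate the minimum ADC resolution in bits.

Number of steps required ≥ 2.56 V / 4.1 µV = 624390.24.
Need 2^N ≥ 624390.24; 2^19 = 524288, 2^20 = 1048576.
Minimum N = 20.

20 bits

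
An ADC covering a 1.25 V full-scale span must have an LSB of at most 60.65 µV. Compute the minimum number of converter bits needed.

15 bits

Number of steps required ≥ 1.25 V / 60.65 µV = 20610.06.
Need 2^N ≥ 20610.06; 2^14 = 16384, 2^15 = 32768.
Minimum N = 15.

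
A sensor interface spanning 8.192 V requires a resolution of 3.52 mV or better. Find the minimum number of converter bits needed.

Number of steps required ≥ 8.192 V / 3.52 mV = 2327.27.
Need 2^N ≥ 2327.27; 2^11 = 2048, 2^12 = 4096.
Minimum N = 12.

12 bits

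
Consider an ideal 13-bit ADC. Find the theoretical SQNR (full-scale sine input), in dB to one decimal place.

SNR ≈ 6.02·N + 1.76 dB = 6.02·13 + 1.76 = 80.02 dB.

80.0 dB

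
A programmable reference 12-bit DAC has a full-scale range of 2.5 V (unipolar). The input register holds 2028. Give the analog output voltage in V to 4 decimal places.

LSB = 2.5 V / 2^12 = 0.610 mV.
V_out = 0 + 2028 × 0.000610352 V = 1.23779 V.

1.2378 V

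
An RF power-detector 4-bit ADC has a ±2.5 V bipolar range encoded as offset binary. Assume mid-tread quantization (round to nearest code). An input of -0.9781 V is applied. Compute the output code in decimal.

code 5

Full-scale span = 5 V; LSB = 5/2^4 = 312.500 mV.
(-0.9781 − (−2.5)) / 0.3125 = 4.870 LSBs.
So the output code is 5.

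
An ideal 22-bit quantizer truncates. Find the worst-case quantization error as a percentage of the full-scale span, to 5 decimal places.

Truncating → worst-case error = 1 LSB = V_FS/2^22, so 100/4194304 = 2.38419e-05 % of full scale.

0.00002 %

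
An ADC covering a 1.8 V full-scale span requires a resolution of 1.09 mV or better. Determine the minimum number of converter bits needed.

11 bits

Number of steps required ≥ 1.8 V / 1.09 mV = 1651.38.
Need 2^N ≥ 1651.38; 2^10 = 1024, 2^11 = 2048.
Minimum N = 11.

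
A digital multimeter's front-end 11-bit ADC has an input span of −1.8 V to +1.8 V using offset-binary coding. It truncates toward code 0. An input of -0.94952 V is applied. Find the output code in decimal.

code 483

LSB = 3.6 V / 2048 = 1.758 mV.
Input sits at 483.829 steps above V_low.
Floor → code 483.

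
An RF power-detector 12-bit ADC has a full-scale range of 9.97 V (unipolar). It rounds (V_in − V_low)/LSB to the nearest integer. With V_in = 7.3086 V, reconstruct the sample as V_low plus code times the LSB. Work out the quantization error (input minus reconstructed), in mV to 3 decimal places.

Step size: 9.97 V ÷ 2^12 = 2.434 mV.
(V_in − V_low)/LSB = (7.3086 − 0)/0.00243408 = 3002.6104 → code 3003 (round).
Reconstructed: 7.3095483 V.
Difference: -0.00094834 V → -0.948 mV.

-0.948 mV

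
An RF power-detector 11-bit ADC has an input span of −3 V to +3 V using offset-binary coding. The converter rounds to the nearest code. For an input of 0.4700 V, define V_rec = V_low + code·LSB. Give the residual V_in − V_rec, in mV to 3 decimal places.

1.250 mV

LSB = 6/2^11 = 2.930 mV.
Scaled input = 1184.4267 LSBs, so code = 1184.
Code 1184 maps back to (−3) + 1184×0.00292969 V = 0.46875 V.
Error = 0.4700 − 0.46875 = 0.00125 V = 1.250 mV.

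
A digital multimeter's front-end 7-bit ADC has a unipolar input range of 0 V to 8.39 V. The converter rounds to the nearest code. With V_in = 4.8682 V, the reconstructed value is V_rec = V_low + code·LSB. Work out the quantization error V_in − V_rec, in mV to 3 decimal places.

LSB = 8.39/2^7 = 65.547 mV.
Scaled input = 74.2705 LSBs, so code = 74.
V_rec = 0 + 74·0.0655469 = 4.8504688 V.
Error = 4.8682 − 4.8504688 = 0.0177313 V = 17.731 mV.

17.731 mV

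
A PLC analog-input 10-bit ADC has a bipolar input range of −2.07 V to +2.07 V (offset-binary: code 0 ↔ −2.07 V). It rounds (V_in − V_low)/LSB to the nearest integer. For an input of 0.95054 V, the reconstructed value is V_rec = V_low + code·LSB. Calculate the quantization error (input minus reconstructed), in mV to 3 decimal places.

Step size: 4.14 V ÷ 2^10 = 4.043 mV.
(V_in − V_low)/LSB = (0.95054 − (−2.07))/0.00404297 = 747.1094 → code 747 (round).
V_rec = (−2.07) + 747·0.00404297 = 0.95009766 V.
V_in − V_rec = 0.000442344 V = 0.442 mV.

0.442 mV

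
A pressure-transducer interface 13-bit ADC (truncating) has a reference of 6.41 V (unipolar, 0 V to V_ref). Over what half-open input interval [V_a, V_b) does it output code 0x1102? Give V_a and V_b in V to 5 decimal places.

[3.40688 V, 3.40766 V)

LSB = 6.41/2^13 = 0.782 mV.
Code 0x1102 = 4354 decimal.
V_a = V_low + 4354·LSB = 3.40688 V; V_b = V_low + 4355·LSB = 3.40766 V.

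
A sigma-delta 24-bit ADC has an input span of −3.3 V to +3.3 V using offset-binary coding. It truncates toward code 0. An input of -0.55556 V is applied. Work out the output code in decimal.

code 6976373

With 16777216 levels over 6.6 V, one step is 0.39 µV.
(V_in − V_low)/LSB = (-0.55556 − (−3.3)) / 3.93391e-07 = 6976373.133.
⌊·⌋(6976373.133) = 6976373.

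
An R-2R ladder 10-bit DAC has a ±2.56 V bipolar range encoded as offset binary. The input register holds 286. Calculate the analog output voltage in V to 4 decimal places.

-1.1300 V

LSB = 5.12 V / 2^10 = 5.000 mV.
V_out = (−2.56) + 286 × 0.005 V = -1.13 V.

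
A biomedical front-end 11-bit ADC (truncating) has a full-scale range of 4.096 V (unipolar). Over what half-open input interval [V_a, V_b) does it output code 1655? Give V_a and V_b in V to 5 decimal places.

LSB = 4.096/2^11 = 2.000 mV.
V_a = V_low + 1655·LSB = 3.31 V; V_b = V_low + 1656·LSB = 3.312 V.

[3.31000 V, 3.31200 V)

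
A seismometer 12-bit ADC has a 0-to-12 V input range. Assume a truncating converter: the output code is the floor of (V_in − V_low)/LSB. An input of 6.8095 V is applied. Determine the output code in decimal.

code 2324

With 4096 levels over 12 V, one step is 2.930 mV.
Input sits at 2324.309 steps above V_low.
Floor → code 2324.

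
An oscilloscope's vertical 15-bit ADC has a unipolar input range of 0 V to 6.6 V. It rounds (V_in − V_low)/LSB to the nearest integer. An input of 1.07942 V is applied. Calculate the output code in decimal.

code 5359

Full-scale span = 6.6 V; LSB = 6.6/2^15 = 201.42 µV.
Input sits at 5359.157 steps above V_low.
Round → code 5359.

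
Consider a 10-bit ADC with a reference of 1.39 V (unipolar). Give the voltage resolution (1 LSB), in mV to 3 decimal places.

1.357 mV

Full-scale span = 1.39 V.
LSB = 1.39 / 2^10 = 1.39 / 1024 = 0.00135742 V = 1.357 mV.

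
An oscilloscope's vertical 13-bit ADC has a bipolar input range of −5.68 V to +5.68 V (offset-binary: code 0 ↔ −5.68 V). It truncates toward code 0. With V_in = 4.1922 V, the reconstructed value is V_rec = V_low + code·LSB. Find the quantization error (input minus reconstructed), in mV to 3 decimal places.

0.149 mV

LSB = 11.36/2^13 = 1.387 mV.
(4.1922 − (−5.68))/0.00138672 = 7119.1076; ⌊·⌋ gives code 7119.
Code 7119 maps back to (−5.68) + 7119×0.00138672 V = 4.1920508 V.
Error = 4.1922 − 4.1920508 = 0.000149219 V = 0.149 mV.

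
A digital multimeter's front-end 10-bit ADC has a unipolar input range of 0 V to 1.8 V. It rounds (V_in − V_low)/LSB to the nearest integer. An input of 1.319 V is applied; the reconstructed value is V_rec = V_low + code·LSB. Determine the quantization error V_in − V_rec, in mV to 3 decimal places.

Step size: 1.8 V ÷ 2^10 = 1.758 mV.
(1.319 − 0)/0.00175781 = 750.3644; round gives code 750.
Reconstructed: 1.3183594 V.
V_in − V_rec = 0.000640625 V = 0.641 mV.

0.641 mV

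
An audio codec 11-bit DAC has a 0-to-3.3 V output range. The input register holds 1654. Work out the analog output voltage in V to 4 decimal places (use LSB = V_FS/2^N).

LSB = 3.3 V / 2^11 = 1.611 mV.
V_out = 0 + 1654 × 0.00161133 V = 2.66514 V.

2.6651 V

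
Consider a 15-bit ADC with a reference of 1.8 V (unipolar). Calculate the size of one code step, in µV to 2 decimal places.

Full-scale span = 1.8 V.
LSB = 1.8 / 2^15 = 1.8 / 32768 = 5.49316e-05 V = 54.93 µV.

54.93 µV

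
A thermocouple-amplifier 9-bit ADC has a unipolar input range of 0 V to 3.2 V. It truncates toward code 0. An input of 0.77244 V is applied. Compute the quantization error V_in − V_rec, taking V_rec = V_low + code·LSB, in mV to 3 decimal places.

3.690 mV

LSB = 3.2/2^9 = 6.250 mV.
(0.77244 − 0)/0.00625 = 123.5904; ⌊·⌋ gives code 123.
V_rec = 0 + 123·0.00625 = 0.76875 V.
Difference: 0.00369 V → 3.690 mV.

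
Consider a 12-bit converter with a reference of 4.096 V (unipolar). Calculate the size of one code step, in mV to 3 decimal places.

Full-scale span = 4.096 V.
LSB = 4.096 / 2^12 = 4.096 / 4096 = 0.001 V = 1.000 mV.

1.000 mV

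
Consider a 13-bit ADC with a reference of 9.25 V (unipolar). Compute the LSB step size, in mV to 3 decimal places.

Full-scale span = 9.25 V.
LSB = 9.25 / 2^13 = 9.25 / 8192 = 0.00112915 V = 1.129 mV.

1.129 mV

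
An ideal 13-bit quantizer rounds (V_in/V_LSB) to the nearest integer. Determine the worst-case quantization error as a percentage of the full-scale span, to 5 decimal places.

Rounding → worst-case error = ½ LSB = V_FS/2^14, so 100/16384 = 0.00610352 % of full scale.

0.00610 %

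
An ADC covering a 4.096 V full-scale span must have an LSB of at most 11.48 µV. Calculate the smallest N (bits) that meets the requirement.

Number of steps required ≥ 4.096 V / 11.48 µV = 356794.43.
Need 2^N ≥ 356794.43; 2^18 = 262144, 2^19 = 524288.
Minimum N = 19.

19 bits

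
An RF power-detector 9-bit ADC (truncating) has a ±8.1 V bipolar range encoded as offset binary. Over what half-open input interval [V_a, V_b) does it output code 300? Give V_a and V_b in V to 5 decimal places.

[1.39219 V, 1.42383 V)

LSB = 16.2/2^9 = 31.641 mV.
V_a = V_low + 300·LSB = 1.39219 V; V_b = V_low + 301·LSB = 1.42383 V.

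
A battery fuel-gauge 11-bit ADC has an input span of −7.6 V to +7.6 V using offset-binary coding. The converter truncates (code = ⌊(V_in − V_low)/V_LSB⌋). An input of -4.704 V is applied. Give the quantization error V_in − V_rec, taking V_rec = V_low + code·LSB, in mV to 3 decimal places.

1.469 mV

Step size: 15.2 V ÷ 2^11 = 7.422 mV.
Scaled input = 390.1979 LSBs, so code = 390.
V_rec = (−7.6) + 390·0.00742187 = -4.7054687 V.
Difference: 0.00146875 V → 1.469 mV.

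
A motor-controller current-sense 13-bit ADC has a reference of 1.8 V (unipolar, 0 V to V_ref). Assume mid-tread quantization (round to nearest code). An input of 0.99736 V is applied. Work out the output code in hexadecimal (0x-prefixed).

code 0x11BB (decimal 4539)

With 8192 levels over 1.8 V, one step is 219.73 µV.
(0.99736 − 0) / 0.000219727 = 4539.096 LSBs.
round(4539.096) = 4539.
In hexadecimal (0x-prefixed): 0x11BB.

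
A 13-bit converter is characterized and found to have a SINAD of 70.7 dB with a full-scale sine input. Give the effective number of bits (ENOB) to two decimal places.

ENOB = (SINAD − 1.76) / 6.02 = (70.7 − 1.76)/6.02 = 11.452.

11.45 bits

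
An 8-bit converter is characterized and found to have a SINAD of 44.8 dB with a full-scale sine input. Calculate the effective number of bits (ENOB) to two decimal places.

ENOB = (SINAD − 1.76) / 6.02 = (44.8 − 1.76)/6.02 = 7.150.

7.15 bits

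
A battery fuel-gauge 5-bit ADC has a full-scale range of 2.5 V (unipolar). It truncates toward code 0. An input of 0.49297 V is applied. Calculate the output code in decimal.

code 6

With 32 levels over 2.5 V, one step is 78.125 mV.
(V_in − V_low)/LSB = (0.49297 − 0) / 0.078125 = 6.310.
⌊·⌋(6.310) = 6.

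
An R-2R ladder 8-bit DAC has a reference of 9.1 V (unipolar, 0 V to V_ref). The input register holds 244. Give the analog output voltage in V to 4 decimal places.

LSB = 9.1 V / 2^8 = 35.547 mV.
V_out = 0 + 244 × 0.0355469 V = 8.67344 V.

8.6734 V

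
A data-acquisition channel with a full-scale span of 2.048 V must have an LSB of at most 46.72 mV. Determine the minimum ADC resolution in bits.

Number of steps required ≥ 2.048 V / 46.72 mV = 43.84.
Need 2^N ≥ 43.84; 2^5 = 32, 2^6 = 64.
Minimum N = 6.

6 bits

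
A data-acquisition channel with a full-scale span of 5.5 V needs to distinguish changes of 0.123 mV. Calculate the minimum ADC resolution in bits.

Number of steps required ≥ 5.5 V / 0.123 mV = 44715.45.
Need 2^N ≥ 44715.45; 2^15 = 32768, 2^16 = 65536.
Minimum N = 16.

16 bits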